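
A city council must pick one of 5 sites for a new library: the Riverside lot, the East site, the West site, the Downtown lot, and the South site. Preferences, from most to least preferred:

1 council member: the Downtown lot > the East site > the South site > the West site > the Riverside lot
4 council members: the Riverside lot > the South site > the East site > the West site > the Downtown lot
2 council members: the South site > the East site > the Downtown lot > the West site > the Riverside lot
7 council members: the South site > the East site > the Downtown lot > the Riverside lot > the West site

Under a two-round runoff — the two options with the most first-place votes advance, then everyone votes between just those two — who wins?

the South site

Round 1 first-place votes: the Riverside lot 4, the East site 0, the West site 0, the Downtown lot 1, the South site 9.
the South site and the Riverside lot advance.
Runoff: the South site is preferred to the Riverside lot by 10 voters; the Riverside lot by 4.
the South site wins the runoff.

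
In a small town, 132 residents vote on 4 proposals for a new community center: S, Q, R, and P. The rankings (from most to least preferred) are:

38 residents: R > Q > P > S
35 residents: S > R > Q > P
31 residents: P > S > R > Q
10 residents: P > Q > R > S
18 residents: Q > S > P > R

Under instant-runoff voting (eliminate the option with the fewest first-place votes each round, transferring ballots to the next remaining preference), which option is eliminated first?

Round 1: S 35, Q 18, R 38, P 41. Eliminate Q.

Q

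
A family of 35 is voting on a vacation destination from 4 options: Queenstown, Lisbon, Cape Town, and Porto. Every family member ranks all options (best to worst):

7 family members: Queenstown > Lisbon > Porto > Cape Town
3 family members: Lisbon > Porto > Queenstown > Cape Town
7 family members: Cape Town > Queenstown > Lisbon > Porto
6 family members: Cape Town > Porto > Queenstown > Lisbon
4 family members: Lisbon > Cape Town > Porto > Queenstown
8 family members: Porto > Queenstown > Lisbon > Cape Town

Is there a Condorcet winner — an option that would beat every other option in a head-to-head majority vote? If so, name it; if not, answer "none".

Checking pairwise contests:
Porto beats Queenstown 21–14.
Queenstown beats Lisbon 28–7.
Queenstown beats Cape Town 18–17.
Lisbon beats Porto 21–14.
Every option loses at least one head-to-head, so there is no Condorcet winner.

none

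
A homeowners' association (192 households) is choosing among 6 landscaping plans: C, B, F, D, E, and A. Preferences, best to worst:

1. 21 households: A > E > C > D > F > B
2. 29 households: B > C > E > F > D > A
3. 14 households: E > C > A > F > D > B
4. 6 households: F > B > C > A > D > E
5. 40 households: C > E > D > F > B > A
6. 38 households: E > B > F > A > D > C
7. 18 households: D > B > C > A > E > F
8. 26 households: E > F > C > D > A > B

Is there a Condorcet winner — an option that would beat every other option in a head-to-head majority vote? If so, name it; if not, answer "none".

E vs C: 99–93 for E.
E vs B: 139–53 for E.
E vs F: 186–6 for E.
E vs D: 168–24 for E.
E vs A: 147–45 for E.
E beats every other option head-to-head.

E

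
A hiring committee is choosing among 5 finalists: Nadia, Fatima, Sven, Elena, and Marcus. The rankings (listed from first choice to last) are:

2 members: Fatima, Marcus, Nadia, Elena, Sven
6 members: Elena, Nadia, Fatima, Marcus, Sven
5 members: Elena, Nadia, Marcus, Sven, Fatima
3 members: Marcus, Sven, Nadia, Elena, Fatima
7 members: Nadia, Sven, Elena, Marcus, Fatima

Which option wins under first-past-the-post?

First-place votes: Nadia 7, Fatima 2, Sven 0, Elena 11, Marcus 3.
Elena has the most first-place votes.

Elena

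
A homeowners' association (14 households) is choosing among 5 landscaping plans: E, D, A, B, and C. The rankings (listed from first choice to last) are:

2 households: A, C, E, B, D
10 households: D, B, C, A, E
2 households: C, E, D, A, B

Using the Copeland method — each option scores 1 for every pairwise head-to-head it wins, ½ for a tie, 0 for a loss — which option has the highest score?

D

E: loses to D, A, B, and C → score 0.
D: beats E, A, B, and C → score 4.
A: beats E; loses to D, B, and C → score 1.
B: beats E, A, and C; loses to D → score 3.
C: beats E and A; loses to D and B → score 2.
D has the best pairwise record.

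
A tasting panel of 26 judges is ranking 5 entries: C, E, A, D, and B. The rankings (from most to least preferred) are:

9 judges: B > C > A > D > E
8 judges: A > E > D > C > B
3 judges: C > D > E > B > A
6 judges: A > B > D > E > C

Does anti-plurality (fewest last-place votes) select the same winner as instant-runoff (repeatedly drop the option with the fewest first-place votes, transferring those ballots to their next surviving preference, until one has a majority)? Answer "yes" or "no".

Anti-plurality — last-place votes: C 6, E 9, A 3, D 0, B 8. Winner: D.
Instant-runoff — R1 C 3, E 0, A 14, D 0, B 9 (A winner). Winner: A.
The two methods disagree.

no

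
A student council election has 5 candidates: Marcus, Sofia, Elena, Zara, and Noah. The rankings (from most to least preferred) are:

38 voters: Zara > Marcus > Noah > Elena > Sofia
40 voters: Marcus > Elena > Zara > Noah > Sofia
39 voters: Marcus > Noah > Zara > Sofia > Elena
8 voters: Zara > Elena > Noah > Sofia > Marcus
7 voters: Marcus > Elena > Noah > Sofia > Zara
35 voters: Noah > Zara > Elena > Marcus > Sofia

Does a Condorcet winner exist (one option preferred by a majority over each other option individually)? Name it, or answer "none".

Marcus

Marcus vs Sofia: 159–8 for Marcus.
Marcus vs Elena: 124–43 for Marcus.
Marcus vs Zara: 86–81 for Marcus.
Marcus vs Noah: 124–43 for Marcus.
Marcus beats every other option head-to-head.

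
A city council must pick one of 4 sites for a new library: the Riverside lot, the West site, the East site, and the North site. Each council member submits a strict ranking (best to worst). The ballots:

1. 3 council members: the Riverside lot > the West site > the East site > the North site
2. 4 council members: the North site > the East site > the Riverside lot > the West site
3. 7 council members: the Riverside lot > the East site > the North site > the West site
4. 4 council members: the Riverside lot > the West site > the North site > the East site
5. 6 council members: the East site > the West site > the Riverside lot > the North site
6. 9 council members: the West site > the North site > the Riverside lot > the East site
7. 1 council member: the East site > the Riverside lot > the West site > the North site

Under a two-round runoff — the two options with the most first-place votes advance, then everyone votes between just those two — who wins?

the Riverside lot

Round 1 first-place votes: the Riverside lot 14, the West site 9, the East site 7, the North site 4.
the Riverside lot and the West site advance.
Runoff: the Riverside lot is preferred to the West site by 19 voters; the West site by 15.
the Riverside lot wins the runoff.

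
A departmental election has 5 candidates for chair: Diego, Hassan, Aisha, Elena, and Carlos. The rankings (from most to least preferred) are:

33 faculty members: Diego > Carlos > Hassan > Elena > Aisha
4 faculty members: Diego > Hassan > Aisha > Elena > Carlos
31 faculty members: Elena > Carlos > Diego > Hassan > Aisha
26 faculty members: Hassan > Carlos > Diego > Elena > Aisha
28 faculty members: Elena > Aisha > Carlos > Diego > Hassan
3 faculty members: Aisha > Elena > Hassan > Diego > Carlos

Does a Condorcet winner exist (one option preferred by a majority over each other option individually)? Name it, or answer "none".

Checking pairwise contests:
Carlos beats Diego 85–40.
Diego beats Hassan 96–29.
Diego beats Aisha 94–31.
Diego beats Elena 63–62.
Elena beats Carlos 66–59.
Every option loses at least one head-to-head, so there is no Condorcet winner.

none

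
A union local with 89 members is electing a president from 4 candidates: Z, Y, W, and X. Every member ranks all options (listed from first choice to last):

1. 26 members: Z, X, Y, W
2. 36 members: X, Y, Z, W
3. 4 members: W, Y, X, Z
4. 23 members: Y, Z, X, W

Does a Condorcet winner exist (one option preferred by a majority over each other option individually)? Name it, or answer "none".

Checking pairwise contests:
Y beats Z 63–26.
X beats Y 62–27.
Z beats W 85–4.
Z beats X 49–40.
Every option loses at least one head-to-head, so there is no Condorcet winner.

none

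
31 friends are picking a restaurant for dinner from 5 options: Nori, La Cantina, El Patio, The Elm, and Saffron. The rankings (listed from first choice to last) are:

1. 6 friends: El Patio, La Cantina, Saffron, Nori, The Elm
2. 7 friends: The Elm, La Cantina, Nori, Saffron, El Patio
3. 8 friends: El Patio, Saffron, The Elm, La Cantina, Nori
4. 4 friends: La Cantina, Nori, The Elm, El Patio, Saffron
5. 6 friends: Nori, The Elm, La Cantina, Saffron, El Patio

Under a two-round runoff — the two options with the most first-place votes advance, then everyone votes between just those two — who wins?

Round 1 first-place votes: Nori 6, La Cantina 4, El Patio 14, The Elm 7, Saffron 0.
El Patio and The Elm advance.
Runoff: El Patio is preferred to The Elm by 14 voters; The Elm by 17.
The Elm wins the runoff.

The Elm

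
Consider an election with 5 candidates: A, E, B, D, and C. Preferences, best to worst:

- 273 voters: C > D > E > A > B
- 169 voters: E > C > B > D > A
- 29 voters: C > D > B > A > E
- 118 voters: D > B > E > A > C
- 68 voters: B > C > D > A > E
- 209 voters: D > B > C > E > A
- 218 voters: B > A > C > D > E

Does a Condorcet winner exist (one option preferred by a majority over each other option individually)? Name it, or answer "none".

Checking pairwise contests:
E beats A 769–315.
B beats E 642–442.
D beats B 629–455.
C beats D 757–327.
B beats C 613–471.
Every option loses at least one head-to-head, so there is no Condorcet winner.

none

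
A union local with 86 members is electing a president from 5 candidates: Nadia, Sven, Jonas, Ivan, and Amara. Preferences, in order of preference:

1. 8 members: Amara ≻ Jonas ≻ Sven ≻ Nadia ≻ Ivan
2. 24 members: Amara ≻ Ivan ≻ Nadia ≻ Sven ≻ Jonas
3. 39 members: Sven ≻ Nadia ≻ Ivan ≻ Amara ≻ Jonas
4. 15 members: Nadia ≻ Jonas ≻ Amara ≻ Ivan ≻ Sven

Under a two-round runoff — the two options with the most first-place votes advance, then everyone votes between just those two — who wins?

Amara

Round 1 first-place votes: Nadia 15, Sven 39, Jonas 0, Ivan 0, Amara 32.
Sven and Amara advance.
Runoff: Sven is preferred to Amara by 39 voters; Amara by 47.
Amara wins the runoff.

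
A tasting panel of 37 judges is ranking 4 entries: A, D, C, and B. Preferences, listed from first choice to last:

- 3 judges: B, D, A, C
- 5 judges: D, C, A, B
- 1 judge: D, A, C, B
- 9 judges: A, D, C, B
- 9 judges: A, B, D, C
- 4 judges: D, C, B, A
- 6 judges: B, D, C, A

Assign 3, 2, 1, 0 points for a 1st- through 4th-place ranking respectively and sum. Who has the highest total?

A: 3·1 + 5·1 + 1·2 + 9·3 + 9·3 + 4·0 + 6·0 = 64
D: 3·2 + 5·3 + 1·3 + 9·2 + 9·1 + 4·3 + 6·2 = 75
C: 3·0 + 5·2 + 1·1 + 9·1 + 9·0 + 4·2 + 6·1 = 34
B: 3·3 + 5·0 + 1·0 + 9·0 + 9·2 + 4·1 + 6·3 = 49
D has the highest Borda score (75).

D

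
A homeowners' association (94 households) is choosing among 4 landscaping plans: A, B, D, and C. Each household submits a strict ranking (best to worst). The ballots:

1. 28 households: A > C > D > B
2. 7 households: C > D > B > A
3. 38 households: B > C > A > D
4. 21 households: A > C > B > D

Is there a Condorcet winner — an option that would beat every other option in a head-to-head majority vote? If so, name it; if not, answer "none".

A

A vs B: 49–45 for A.
A vs D: 87–7 for A.
A vs C: 49–45 for A.
A beats every other option head-to-head.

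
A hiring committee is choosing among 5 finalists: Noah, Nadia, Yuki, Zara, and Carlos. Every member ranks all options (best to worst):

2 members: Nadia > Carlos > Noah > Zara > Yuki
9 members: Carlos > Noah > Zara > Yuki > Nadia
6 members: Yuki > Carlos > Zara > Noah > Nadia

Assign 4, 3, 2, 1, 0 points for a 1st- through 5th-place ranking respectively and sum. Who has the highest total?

Carlos

Noah: 2·2 + 9·3 + 6·1 = 37
Nadia: 2·4 + 9·0 + 6·0 = 8
Yuki: 2·0 + 9·1 + 6·4 = 33
Zara: 2·1 + 9·2 + 6·2 = 32
Carlos: 2·3 + 9·4 + 6·3 = 60
Carlos has the highest Borda score (60).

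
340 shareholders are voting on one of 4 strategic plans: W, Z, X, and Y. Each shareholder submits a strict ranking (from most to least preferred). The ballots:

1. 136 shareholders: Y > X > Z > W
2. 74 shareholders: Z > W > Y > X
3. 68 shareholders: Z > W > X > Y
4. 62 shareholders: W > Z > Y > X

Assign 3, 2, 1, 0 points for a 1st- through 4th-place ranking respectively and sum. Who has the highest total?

W: 136·0 + 74·2 + 68·2 + 62·3 = 470
Z: 136·1 + 74·3 + 68·3 + 62·2 = 686
X: 136·2 + 74·0 + 68·1 + 62·0 = 340
Y: 136·3 + 74·1 + 68·0 + 62·1 = 544
Z has the highest Borda score (686).

Z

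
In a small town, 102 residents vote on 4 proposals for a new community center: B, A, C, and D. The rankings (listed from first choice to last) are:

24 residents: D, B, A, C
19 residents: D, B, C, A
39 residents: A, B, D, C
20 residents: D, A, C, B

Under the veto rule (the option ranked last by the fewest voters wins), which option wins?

Last-place votes: B 20, A 19, C 63, D 0.
D is ranked last by the fewest voters, so D wins.

D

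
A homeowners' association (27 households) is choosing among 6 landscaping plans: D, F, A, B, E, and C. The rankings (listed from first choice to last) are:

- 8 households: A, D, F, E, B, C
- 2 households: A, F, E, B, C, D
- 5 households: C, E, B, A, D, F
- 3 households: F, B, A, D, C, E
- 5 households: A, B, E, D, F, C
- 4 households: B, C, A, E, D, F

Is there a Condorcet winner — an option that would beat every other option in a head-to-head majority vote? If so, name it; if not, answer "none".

A

A vs D: 27–0 for A.
A vs F: 24–3 for A.
A vs B: 15–12 for A.
A vs E: 22–5 for A.
A vs C: 18–9 for A.
A beats every other option head-to-head.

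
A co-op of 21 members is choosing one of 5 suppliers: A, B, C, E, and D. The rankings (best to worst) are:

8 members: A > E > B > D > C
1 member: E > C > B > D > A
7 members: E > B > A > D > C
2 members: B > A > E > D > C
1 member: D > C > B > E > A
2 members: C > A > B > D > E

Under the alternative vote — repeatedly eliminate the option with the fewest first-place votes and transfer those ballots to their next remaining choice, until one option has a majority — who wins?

Round 1: A 8, B 2, C 2, E 8, D 1. Eliminate D.
Round 2: A 8, B 2, C 3, E 8. Eliminate B.
Round 3: A 10, C 3, E 8. Eliminate C.
Round 4: A 12, E 9. A has a majority.

A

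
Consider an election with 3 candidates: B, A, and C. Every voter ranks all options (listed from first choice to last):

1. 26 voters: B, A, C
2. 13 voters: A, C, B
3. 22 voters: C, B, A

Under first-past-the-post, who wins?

B

First-place votes: B 26, A 13, C 22.
B has the most first-place votes.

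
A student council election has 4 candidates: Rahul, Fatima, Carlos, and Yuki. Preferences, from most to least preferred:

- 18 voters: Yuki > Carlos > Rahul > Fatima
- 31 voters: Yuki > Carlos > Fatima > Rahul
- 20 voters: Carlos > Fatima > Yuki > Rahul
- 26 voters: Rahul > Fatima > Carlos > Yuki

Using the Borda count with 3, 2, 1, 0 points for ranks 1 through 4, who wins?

Carlos

Rahul: 18·1 + 31·0 + 20·0 + 26·3 = 96
Fatima: 18·0 + 31·1 + 20·2 + 26·2 = 123
Carlos: 18·2 + 31·2 + 20·3 + 26·1 = 184
Yuki: 18·3 + 31·3 + 20·1 + 26·0 = 167
Carlos has the highest Borda score (184).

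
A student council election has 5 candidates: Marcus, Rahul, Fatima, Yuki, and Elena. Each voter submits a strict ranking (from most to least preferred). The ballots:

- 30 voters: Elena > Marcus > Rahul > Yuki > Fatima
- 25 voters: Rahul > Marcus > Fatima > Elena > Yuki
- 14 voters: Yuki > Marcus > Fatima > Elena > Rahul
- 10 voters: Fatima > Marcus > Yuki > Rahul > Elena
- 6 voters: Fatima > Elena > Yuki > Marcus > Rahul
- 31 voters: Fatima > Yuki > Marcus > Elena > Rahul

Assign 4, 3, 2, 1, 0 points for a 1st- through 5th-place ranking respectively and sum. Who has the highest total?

Marcus: 30·3 + 25·3 + 14·3 + 10·3 + 6·1 + 31·2 = 305
Rahul: 30·2 + 25·4 + 14·0 + 10·1 + 6·0 + 31·0 = 170
Fatima: 30·0 + 25·2 + 14·2 + 10·4 + 6·4 + 31·4 = 266
Yuki: 30·1 + 25·0 + 14·4 + 10·2 + 6·2 + 31·3 = 211
Elena: 30·4 + 25·1 + 14·1 + 10·0 + 6·3 + 31·1 = 208
Marcus has the highest Borda score (305).

Marcus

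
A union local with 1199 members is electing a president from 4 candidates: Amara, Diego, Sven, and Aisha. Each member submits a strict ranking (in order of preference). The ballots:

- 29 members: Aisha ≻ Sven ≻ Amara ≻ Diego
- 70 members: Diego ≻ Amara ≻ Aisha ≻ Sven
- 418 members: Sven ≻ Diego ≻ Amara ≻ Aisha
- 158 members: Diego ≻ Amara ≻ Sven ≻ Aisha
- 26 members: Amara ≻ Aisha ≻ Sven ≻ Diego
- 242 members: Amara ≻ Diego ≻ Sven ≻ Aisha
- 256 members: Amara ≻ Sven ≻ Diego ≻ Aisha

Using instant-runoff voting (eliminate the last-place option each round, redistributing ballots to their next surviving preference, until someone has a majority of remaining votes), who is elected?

Amara

Round 1: Amara 524, Diego 228, Sven 418, Aisha 29. Eliminate Aisha.
Round 2: Amara 524, Diego 228, Sven 447. Eliminate Diego.
Round 3: Amara 752, Sven 447. Amara has a majority.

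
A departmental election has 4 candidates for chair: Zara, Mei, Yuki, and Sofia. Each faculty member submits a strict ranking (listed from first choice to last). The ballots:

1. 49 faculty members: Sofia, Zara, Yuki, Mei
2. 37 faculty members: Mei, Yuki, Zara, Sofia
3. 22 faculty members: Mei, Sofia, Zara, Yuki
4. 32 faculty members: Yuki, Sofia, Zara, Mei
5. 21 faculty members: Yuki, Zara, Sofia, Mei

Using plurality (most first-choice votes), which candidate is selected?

Mei

First-place votes: Zara 0, Mei 59, Yuki 53, Sofia 49.
Mei has the most first-place votes.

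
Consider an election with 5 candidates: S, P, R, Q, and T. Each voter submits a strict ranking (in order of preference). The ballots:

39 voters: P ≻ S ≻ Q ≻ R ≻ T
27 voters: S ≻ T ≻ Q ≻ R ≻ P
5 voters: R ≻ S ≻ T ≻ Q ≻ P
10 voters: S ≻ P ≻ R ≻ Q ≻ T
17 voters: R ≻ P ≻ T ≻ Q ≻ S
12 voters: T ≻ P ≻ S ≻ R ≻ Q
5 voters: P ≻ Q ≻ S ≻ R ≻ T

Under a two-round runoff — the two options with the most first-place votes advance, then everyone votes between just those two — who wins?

Round 1 first-place votes: S 37, P 44, R 22, Q 0, T 12.
P and S advance.
Runoff: P is preferred to S by 73 voters; S by 42.
P wins the runoff.

P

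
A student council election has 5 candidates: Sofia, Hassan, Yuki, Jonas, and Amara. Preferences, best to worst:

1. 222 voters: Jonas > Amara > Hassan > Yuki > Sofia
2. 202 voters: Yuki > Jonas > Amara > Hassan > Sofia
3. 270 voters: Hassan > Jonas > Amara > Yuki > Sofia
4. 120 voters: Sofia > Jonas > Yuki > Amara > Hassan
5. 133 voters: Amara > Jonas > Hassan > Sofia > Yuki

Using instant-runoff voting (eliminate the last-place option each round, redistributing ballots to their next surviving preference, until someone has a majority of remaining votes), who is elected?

Jonas

Round 1: Sofia 120, Hassan 270, Yuki 202, Jonas 222, Amara 133. Eliminate Sofia.
Round 2: Hassan 270, Yuki 202, Jonas 342, Amara 133. Eliminate Amara.
Round 3: Hassan 270, Yuki 202, Jonas 475. Jonas has a majority.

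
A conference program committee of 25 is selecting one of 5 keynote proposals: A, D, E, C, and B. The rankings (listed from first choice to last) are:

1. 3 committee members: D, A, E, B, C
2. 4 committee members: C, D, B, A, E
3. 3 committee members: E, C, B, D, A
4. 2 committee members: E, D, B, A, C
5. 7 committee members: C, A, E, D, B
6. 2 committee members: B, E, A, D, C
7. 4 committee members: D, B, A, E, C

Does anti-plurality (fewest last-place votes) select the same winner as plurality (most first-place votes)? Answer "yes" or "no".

no

Anti-plurality — last-place votes: A 3, D 0, E 4, C 11, B 7. Winner: D.
Plurality — first-place votes: A 0, D 7, E 5, C 11, B 2. Winner: C.
The two methods disagree.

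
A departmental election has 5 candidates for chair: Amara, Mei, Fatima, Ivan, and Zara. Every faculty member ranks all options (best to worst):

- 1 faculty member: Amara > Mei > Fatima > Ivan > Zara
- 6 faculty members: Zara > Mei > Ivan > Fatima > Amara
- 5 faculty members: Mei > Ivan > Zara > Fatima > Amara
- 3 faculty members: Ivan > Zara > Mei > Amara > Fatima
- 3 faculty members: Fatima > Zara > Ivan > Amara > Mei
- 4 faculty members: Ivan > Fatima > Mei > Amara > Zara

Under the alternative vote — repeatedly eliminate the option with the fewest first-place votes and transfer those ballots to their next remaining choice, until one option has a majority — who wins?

Round 1: Amara 1, Mei 5, Fatima 3, Ivan 7, Zara 6. Eliminate Amara.
Round 2: Mei 6, Fatima 3, Ivan 7, Zara 6. Eliminate Fatima.
Round 3: Mei 6, Ivan 7, Zara 9. Eliminate Mei.
Round 4: Ivan 13, Zara 9. Ivan has a majority.

Ivan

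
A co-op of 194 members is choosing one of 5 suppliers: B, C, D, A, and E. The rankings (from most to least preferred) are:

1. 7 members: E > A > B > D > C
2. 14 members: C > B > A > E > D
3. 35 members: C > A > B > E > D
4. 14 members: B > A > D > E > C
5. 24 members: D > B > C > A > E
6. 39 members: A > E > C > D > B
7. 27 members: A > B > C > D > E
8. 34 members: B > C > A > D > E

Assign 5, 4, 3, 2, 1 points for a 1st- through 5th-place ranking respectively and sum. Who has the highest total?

B: 7·3 + 14·4 + 35·3 + 14·5 + 24·4 + 39·1 + 27·4 + 34·5 = 665
C: 7·1 + 14·5 + 35·5 + 14·1 + 24·3 + 39·3 + 27·3 + 34·4 = 672
D: 7·2 + 14·1 + 35·1 + 14·3 + 24·5 + 39·2 + 27·2 + 34·2 = 425
A: 7·4 + 14·3 + 35·4 + 14·4 + 24·2 + 39·5 + 27·5 + 34·3 = 746
E: 7·5 + 14·2 + 35·2 + 14·2 + 24·1 + 39·4 + 27·1 + 34·1 = 402
A has the highest Borda score (746).

A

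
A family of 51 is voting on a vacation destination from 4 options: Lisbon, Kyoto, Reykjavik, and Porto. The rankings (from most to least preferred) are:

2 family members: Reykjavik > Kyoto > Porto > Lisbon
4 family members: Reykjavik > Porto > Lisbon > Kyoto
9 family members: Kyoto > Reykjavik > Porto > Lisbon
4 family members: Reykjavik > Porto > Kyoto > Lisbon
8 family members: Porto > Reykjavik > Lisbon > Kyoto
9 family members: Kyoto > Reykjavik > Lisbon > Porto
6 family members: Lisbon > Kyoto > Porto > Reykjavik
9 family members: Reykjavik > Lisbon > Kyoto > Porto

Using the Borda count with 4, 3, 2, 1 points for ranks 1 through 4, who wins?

Reykjavik

Lisbon: 2·1 + 4·2 + 9·1 + 4·1 + 8·2 + 9·2 + 6·4 + 9·3 = 108
Kyoto: 2·3 + 4·1 + 9·4 + 4·2 + 8·1 + 9·4 + 6·3 + 9·2 = 134
Reykjavik: 2·4 + 4·4 + 9·3 + 4·4 + 8·3 + 9·3 + 6·1 + 9·4 = 160
Porto: 2·2 + 4·3 + 9·2 + 4·3 + 8·4 + 9·1 + 6·2 + 9·1 = 108
Reykjavik has the highest Borda score (160).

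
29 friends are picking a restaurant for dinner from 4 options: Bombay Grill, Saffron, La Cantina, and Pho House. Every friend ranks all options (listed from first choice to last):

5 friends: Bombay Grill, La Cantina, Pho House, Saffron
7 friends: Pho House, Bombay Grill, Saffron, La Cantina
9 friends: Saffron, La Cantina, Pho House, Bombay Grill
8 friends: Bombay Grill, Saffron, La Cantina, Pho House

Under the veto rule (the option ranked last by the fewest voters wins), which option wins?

Last-place votes: Bombay Grill 9, Saffron 5, La Cantina 7, Pho House 8.
Saffron is ranked last by the fewest voters, so Saffron wins.

Saffron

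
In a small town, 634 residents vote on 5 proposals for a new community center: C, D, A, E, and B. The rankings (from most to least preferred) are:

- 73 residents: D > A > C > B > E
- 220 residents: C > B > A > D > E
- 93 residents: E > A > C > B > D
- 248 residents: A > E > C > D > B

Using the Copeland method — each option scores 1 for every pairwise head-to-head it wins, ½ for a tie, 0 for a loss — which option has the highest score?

C: beats D and B; loses to A and E → score 2.
D: beats B; loses to C, A, and E → score 1.
A: beats C, D, E, and B → score 4.
E: beats C, D, and B; loses to A → score 3.
B: loses to C, D, A, and E → score 0.
A has the best pairwise record.

A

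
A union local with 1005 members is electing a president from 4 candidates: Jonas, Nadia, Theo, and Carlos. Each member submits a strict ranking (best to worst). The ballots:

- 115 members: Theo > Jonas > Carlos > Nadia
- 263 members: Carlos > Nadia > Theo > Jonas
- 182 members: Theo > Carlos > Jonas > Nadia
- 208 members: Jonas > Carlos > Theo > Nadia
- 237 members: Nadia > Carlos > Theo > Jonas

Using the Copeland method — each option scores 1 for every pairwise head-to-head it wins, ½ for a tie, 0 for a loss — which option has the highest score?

Carlos

Jonas: beats Nadia; loses to Theo and Carlos → score 1.
Nadia: loses to Jonas, Theo, and Carlos → score 0.
Theo: beats Jonas and Nadia; loses to Carlos → score 2.
Carlos: beats Jonas, Nadia, and Theo → score 3.
Carlos has the best pairwise record.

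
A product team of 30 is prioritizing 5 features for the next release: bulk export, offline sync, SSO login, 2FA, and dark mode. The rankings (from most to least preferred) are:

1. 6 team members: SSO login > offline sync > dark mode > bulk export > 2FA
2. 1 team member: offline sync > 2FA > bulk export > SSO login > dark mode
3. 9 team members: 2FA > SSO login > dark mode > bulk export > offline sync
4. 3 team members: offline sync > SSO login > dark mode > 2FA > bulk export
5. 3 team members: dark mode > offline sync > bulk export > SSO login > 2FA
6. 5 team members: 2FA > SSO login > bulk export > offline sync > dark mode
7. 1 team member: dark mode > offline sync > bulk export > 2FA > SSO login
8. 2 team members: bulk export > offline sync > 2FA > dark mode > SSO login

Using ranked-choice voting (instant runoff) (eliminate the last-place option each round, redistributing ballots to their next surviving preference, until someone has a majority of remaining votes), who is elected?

Round 1: bulk export 2, offline sync 4, SSO login 6, 2FA 14, dark mode 4. Eliminate bulk export.
Round 2: offline sync 6, SSO login 6, 2FA 14, dark mode 4. Eliminate dark mode.
Round 3: offline sync 10, SSO login 6, 2FA 14. Eliminate SSO login.
Round 4: offline sync 16, 2FA 14. Offline sync has a majority.

offline sync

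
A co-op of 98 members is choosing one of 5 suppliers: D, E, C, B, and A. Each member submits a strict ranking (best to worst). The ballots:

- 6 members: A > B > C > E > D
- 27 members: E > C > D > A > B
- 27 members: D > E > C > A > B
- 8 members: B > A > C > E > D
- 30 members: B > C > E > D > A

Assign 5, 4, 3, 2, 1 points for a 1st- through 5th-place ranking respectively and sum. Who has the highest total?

D: 6·1 + 27·3 + 27·5 + 8·1 + 30·2 = 290
E: 6·2 + 27·5 + 27·4 + 8·2 + 30·3 = 361
C: 6·3 + 27·4 + 27·3 + 8·3 + 30·4 = 351
B: 6·4 + 27·1 + 27·1 + 8·5 + 30·5 = 268
A: 6·5 + 27·2 + 27·2 + 8·4 + 30·1 = 200
E has the highest Borda score (361).

E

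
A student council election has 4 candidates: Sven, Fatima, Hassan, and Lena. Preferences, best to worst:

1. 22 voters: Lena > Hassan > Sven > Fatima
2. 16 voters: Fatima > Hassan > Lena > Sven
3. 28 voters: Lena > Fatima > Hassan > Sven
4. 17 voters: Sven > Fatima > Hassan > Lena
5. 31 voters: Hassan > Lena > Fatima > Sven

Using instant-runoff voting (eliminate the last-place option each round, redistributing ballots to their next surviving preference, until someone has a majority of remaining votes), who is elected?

Hassan

Round 1: Sven 17, Fatima 16, Hassan 31, Lena 50. Eliminate Fatima.
Round 2: Sven 17, Hassan 47, Lena 50. Eliminate Sven.
Round 3: Hassan 64, Lena 50. Hassan has a majority.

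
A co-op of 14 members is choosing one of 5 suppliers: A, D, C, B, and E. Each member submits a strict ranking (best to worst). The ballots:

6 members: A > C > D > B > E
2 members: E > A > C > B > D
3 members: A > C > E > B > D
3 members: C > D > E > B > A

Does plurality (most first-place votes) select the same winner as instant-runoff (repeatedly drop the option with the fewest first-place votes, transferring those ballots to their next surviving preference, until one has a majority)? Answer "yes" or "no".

yes

Plurality — first-place votes: A 9, D 0, C 3, B 0, E 2. Winner: A.
Instant-runoff — R1 A 9, D 0, C 3, B 0, E 2 (A winner). Winner: A.
The two methods agree.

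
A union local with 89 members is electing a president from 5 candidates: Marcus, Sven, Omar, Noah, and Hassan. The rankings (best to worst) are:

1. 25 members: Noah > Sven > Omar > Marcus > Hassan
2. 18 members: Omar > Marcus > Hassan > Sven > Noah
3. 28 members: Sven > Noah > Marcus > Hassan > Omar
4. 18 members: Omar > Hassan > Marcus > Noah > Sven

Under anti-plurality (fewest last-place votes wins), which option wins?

Last-place votes: Marcus 0, Sven 18, Omar 28, Noah 18, Hassan 25.
Marcus is ranked last by the fewest voters, so Marcus wins.

Marcus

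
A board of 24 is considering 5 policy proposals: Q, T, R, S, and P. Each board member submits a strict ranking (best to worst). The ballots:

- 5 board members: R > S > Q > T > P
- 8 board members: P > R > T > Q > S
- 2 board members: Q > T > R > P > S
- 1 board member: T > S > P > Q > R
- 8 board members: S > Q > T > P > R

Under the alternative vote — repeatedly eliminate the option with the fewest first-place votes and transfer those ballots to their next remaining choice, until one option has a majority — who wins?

Round 1: Q 2, T 1, R 5, S 8, P 8. Eliminate T.
Round 2: Q 2, R 5, S 9, P 8. Eliminate Q.
Round 3: R 7, S 9, P 8. Eliminate R.
Round 4: S 14, P 10. S has a majority.

S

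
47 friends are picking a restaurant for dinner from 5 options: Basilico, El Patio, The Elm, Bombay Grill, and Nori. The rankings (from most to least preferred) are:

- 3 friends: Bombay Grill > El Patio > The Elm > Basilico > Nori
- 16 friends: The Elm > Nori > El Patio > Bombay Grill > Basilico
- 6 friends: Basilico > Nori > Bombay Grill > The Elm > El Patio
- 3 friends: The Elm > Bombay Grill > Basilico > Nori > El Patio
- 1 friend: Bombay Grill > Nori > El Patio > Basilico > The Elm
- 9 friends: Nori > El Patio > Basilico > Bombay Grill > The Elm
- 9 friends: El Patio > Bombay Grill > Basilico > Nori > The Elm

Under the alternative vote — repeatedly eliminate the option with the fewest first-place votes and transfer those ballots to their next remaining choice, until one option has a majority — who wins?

Nori

Round 1: Basilico 6, El Patio 9, The Elm 19, Bombay Grill 4, Nori 9. Eliminate Bombay Grill.
Round 2: Basilico 6, El Patio 12, The Elm 19, Nori 10. Eliminate Basilico.
Round 3: El Patio 12, The Elm 19, Nori 16. Eliminate El Patio.
Round 4: The Elm 22, Nori 25. Nori has a majority.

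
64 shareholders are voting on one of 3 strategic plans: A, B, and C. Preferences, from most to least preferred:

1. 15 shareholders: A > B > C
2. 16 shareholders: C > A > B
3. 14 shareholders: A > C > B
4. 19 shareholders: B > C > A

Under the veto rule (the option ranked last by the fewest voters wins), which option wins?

C

Last-place votes: A 19, B 30, C 15.
C is ranked last by the fewest voters, so C wins.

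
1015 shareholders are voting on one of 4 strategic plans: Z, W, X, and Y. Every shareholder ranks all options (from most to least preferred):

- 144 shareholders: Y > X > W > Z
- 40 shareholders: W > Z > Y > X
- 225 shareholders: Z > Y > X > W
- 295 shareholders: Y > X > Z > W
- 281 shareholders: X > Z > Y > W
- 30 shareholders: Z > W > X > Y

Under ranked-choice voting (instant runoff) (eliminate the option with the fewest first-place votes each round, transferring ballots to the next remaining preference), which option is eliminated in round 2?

Round 1: Z 255, W 40, X 281, Y 439. Eliminate W.
Round 2: Z 295, X 281, Y 439. Eliminate X.

X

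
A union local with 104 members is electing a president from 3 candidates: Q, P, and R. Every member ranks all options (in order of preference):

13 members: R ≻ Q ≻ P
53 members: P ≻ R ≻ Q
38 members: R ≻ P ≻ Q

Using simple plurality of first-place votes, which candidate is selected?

P

First-place votes: Q 0, P 53, R 51.
P has the most first-place votes.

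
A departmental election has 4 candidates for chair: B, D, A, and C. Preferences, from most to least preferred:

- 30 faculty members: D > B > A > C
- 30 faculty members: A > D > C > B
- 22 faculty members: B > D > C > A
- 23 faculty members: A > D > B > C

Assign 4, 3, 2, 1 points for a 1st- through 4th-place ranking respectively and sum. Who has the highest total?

D

B: 30·3 + 30·1 + 22·4 + 23·2 = 254
D: 30·4 + 30·3 + 22·3 + 23·3 = 345
A: 30·2 + 30·4 + 22·1 + 23·4 = 294
C: 30·1 + 30·2 + 22·2 + 23·1 = 157
D has the highest Borda score (345).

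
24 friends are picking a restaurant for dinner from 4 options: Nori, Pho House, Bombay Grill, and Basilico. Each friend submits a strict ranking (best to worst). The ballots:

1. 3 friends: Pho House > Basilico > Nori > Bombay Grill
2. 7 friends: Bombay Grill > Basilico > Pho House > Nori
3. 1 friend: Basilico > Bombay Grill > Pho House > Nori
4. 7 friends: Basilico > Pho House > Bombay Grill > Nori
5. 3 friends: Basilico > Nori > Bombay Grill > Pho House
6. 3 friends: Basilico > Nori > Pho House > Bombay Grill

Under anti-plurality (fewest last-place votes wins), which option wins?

Last-place votes: Nori 15, Pho House 3, Bombay Grill 6, Basilico 0.
Basilico is ranked last by the fewest voters, so Basilico wins.

Basilico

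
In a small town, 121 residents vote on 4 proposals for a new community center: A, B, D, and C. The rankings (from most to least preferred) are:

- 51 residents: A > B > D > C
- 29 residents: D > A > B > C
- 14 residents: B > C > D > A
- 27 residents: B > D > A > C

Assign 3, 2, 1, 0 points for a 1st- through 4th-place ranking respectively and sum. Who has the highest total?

B

A: 51·3 + 29·2 + 14·0 + 27·1 = 238
B: 51·2 + 29·1 + 14·3 + 27·3 = 254
D: 51·1 + 29·3 + 14·1 + 27·2 = 206
C: 51·0 + 29·0 + 14·2 + 27·0 = 28
B has the highest Borda score (254).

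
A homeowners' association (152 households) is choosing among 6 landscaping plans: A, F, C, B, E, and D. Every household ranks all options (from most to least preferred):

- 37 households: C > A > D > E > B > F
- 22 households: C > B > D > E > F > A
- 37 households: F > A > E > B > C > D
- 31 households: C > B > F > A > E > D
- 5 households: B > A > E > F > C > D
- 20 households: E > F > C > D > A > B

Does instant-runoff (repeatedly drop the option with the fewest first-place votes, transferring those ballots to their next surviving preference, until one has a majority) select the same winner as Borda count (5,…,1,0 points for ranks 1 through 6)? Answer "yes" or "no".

yes

Instant-runoff — R1 A 0, F 37, C 90, B 5, E 20, D 0 (C winner). Winner: C.
Borda — scores: A 398, F 390, C 552, B 348, E 375, D 217. Winner: C.
The two methods agree.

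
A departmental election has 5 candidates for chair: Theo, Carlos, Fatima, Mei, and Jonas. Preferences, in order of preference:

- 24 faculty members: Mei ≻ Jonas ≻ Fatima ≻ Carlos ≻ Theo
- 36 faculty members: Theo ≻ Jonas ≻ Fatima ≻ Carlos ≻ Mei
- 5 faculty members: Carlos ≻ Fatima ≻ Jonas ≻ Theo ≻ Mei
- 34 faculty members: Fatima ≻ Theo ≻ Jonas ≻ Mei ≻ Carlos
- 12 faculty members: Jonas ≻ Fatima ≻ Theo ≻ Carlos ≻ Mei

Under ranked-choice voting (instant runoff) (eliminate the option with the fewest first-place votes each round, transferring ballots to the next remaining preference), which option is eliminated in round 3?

Mei

Round 1: Theo 36, Carlos 5, Fatima 34, Mei 24, Jonas 12. Eliminate Carlos.
Round 2: Theo 36, Fatima 39, Mei 24, Jonas 12. Eliminate Jonas.
Round 3: Theo 36, Fatima 51, Mei 24. Eliminate Mei.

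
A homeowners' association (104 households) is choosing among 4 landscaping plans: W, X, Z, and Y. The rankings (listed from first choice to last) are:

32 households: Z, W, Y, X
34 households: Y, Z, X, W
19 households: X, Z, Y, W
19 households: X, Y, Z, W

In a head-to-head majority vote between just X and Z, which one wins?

Voters preferring X to Z: 38; preferring Z to X: 66.
Z wins the head-to-head.

Z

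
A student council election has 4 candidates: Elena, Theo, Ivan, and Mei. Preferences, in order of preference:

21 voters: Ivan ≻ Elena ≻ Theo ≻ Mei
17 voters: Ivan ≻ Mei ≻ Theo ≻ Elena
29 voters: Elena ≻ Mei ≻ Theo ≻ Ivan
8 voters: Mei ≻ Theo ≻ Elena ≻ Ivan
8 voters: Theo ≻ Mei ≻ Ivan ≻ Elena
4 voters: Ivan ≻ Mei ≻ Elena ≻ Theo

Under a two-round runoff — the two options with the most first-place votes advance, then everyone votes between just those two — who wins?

Round 1 first-place votes: Elena 29, Theo 8, Ivan 42, Mei 8.
Ivan and Elena advance.
Runoff: Ivan is preferred to Elena by 50 voters; Elena by 37.
Ivan wins the runoff.

Ivan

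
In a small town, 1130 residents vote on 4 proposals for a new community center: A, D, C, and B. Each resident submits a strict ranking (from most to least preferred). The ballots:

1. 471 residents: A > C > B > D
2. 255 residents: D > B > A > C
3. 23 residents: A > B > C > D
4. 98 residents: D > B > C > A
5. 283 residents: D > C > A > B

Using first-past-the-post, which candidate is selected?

First-place votes: A 494, D 636, C 0, B 0.
D has the most first-place votes.

D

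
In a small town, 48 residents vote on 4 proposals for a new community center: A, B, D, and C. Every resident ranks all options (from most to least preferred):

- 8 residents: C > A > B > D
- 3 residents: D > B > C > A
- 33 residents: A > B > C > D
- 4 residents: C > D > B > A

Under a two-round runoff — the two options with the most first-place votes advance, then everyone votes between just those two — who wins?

Round 1 first-place votes: A 33, B 0, D 3, C 12.
A and C advance.
Runoff: A is preferred to C by 33 voters; C by 15.
A wins the runoff.

A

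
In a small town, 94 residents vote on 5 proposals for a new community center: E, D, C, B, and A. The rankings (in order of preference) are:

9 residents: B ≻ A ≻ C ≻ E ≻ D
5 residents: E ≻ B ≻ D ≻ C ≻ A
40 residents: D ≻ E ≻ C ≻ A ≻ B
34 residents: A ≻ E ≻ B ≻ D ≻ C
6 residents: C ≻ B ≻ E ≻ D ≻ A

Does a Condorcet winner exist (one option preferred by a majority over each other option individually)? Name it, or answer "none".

E

E vs D: 54–40 for E.
E vs C: 79–15 for E.
E vs B: 79–15 for E.
E vs A: 51–43 for E.
E beats every other option head-to-head.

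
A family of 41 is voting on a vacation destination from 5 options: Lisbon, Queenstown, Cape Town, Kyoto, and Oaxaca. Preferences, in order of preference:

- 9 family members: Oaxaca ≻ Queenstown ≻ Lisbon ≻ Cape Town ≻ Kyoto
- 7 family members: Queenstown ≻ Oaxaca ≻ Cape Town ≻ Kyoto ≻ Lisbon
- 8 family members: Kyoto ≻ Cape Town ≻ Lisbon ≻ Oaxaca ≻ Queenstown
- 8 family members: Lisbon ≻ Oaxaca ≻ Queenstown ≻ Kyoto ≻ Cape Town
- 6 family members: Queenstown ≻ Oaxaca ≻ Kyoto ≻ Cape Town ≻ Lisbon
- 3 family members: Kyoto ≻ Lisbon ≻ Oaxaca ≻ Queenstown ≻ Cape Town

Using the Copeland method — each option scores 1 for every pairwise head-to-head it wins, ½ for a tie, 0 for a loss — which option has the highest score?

Lisbon: loses to Queenstown, Cape Town, Kyoto, and Oaxaca → score 0.
Queenstown: beats Lisbon, Cape Town, and Kyoto; loses to Oaxaca → score 3.
Cape Town: beats Lisbon; loses to Queenstown, Kyoto, and Oaxaca → score 1.
Kyoto: beats Lisbon and Cape Town; loses to Queenstown and Oaxaca → score 2.
Oaxaca: beats Lisbon, Queenstown, Cape Town, and Kyoto → score 4.
Oaxaca has the best pairwise record.

Oaxaca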